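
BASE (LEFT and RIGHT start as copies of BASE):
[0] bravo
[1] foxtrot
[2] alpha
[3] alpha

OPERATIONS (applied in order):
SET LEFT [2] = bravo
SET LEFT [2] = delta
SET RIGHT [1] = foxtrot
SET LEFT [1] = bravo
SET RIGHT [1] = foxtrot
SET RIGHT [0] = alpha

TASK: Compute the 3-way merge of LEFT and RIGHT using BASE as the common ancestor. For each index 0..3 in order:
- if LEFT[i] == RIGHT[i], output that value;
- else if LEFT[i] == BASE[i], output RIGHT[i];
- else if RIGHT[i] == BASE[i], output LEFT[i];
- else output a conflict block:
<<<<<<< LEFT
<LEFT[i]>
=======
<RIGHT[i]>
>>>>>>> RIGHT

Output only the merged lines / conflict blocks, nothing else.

Answer: alpha
bravo
delta
alpha

Derivation:
Final LEFT:  [bravo, bravo, delta, alpha]
Final RIGHT: [alpha, foxtrot, alpha, alpha]
i=0: L=bravo=BASE, R=alpha -> take RIGHT -> alpha
i=1: L=bravo, R=foxtrot=BASE -> take LEFT -> bravo
i=2: L=delta, R=alpha=BASE -> take LEFT -> delta
i=3: L=alpha R=alpha -> agree -> alpha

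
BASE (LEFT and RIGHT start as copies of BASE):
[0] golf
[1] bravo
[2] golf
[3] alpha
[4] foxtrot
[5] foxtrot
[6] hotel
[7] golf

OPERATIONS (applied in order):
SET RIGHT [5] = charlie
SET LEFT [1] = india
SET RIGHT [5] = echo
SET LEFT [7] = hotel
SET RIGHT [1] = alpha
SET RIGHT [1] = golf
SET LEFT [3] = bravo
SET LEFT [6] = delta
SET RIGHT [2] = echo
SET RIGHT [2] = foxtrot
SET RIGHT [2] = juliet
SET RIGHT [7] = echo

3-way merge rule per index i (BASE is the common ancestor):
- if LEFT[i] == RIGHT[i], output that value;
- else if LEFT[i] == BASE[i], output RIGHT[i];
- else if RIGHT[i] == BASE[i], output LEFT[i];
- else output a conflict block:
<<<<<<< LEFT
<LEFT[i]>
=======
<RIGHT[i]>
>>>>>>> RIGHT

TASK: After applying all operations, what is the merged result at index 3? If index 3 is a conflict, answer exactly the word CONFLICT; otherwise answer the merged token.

Final LEFT:  [golf, india, golf, bravo, foxtrot, foxtrot, delta, hotel]
Final RIGHT: [golf, golf, juliet, alpha, foxtrot, echo, hotel, echo]
i=0: L=golf R=golf -> agree -> golf
i=1: BASE=bravo L=india R=golf all differ -> CONFLICT
i=2: L=golf=BASE, R=juliet -> take RIGHT -> juliet
i=3: L=bravo, R=alpha=BASE -> take LEFT -> bravo
i=4: L=foxtrot R=foxtrot -> agree -> foxtrot
i=5: L=foxtrot=BASE, R=echo -> take RIGHT -> echo
i=6: L=delta, R=hotel=BASE -> take LEFT -> delta
i=7: BASE=golf L=hotel R=echo all differ -> CONFLICT
Index 3 -> bravo

Answer: bravo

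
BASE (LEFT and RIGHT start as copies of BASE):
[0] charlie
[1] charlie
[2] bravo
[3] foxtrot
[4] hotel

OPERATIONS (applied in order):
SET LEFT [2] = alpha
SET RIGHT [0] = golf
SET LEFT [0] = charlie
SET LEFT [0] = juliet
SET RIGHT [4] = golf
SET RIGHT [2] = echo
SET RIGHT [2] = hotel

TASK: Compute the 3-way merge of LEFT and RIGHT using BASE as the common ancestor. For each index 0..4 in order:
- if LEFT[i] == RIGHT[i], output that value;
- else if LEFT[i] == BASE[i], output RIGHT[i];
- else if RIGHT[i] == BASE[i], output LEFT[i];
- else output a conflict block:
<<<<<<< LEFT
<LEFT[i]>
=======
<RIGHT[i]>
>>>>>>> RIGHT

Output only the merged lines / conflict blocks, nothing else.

Final LEFT:  [juliet, charlie, alpha, foxtrot, hotel]
Final RIGHT: [golf, charlie, hotel, foxtrot, golf]
i=0: BASE=charlie L=juliet R=golf all differ -> CONFLICT
i=1: L=charlie R=charlie -> agree -> charlie
i=2: BASE=bravo L=alpha R=hotel all differ -> CONFLICT
i=3: L=foxtrot R=foxtrot -> agree -> foxtrot
i=4: L=hotel=BASE, R=golf -> take RIGHT -> golf

Answer: <<<<<<< LEFT
juliet
=======
golf
>>>>>>> RIGHT
charlie
<<<<<<< LEFT
alpha
=======
hotel
>>>>>>> RIGHT
foxtrot
golf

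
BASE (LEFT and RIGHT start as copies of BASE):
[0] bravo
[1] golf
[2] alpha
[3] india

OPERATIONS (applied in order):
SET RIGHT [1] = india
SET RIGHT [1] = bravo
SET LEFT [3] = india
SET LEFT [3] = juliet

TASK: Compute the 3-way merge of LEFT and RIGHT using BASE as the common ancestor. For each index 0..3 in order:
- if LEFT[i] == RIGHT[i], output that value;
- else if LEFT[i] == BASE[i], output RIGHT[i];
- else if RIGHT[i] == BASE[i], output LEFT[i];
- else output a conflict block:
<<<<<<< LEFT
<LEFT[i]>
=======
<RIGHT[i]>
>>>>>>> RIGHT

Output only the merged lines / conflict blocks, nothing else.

Answer: bravo
bravo
alpha
juliet

Derivation:
Final LEFT:  [bravo, golf, alpha, juliet]
Final RIGHT: [bravo, bravo, alpha, india]
i=0: L=bravo R=bravo -> agree -> bravo
i=1: L=golf=BASE, R=bravo -> take RIGHT -> bravo
i=2: L=alpha R=alpha -> agree -> alpha
i=3: L=juliet, R=india=BASE -> take LEFT -> juliet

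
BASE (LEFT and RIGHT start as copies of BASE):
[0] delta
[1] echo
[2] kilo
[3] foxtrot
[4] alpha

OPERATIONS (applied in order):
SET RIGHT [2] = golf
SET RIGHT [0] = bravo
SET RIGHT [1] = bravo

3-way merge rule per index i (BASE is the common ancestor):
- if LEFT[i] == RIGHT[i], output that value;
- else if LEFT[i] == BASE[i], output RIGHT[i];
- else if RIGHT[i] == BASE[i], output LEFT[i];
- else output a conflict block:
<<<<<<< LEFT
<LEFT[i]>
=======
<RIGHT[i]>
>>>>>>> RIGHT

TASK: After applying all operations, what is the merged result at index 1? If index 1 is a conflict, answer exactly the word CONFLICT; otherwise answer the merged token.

Final LEFT:  [delta, echo, kilo, foxtrot, alpha]
Final RIGHT: [bravo, bravo, golf, foxtrot, alpha]
i=0: L=delta=BASE, R=bravo -> take RIGHT -> bravo
i=1: L=echo=BASE, R=bravo -> take RIGHT -> bravo
i=2: L=kilo=BASE, R=golf -> take RIGHT -> golf
i=3: L=foxtrot R=foxtrot -> agree -> foxtrot
i=4: L=alpha R=alpha -> agree -> alpha
Index 1 -> bravo

Answer: bravo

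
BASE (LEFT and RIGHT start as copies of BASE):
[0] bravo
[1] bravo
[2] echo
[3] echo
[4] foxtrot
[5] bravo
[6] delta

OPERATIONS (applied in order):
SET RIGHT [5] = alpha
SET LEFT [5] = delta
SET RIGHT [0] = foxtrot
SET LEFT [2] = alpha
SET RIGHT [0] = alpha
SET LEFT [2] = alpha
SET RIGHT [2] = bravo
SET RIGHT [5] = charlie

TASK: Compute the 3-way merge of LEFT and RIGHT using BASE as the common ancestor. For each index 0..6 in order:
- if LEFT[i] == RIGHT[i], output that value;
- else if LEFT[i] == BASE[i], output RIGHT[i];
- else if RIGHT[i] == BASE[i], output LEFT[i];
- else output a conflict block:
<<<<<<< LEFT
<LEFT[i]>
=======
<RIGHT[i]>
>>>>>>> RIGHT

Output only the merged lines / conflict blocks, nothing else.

Final LEFT:  [bravo, bravo, alpha, echo, foxtrot, delta, delta]
Final RIGHT: [alpha, bravo, bravo, echo, foxtrot, charlie, delta]
i=0: L=bravo=BASE, R=alpha -> take RIGHT -> alpha
i=1: L=bravo R=bravo -> agree -> bravo
i=2: BASE=echo L=alpha R=bravo all differ -> CONFLICT
i=3: L=echo R=echo -> agree -> echo
i=4: L=foxtrot R=foxtrot -> agree -> foxtrot
i=5: BASE=bravo L=delta R=charlie all differ -> CONFLICT
i=6: L=delta R=delta -> agree -> delta

Answer: alpha
bravo
<<<<<<< LEFT
alpha
=======
bravo
>>>>>>> RIGHT
echo
foxtrot
<<<<<<< LEFT
delta
=======
charlie
>>>>>>> RIGHT
delta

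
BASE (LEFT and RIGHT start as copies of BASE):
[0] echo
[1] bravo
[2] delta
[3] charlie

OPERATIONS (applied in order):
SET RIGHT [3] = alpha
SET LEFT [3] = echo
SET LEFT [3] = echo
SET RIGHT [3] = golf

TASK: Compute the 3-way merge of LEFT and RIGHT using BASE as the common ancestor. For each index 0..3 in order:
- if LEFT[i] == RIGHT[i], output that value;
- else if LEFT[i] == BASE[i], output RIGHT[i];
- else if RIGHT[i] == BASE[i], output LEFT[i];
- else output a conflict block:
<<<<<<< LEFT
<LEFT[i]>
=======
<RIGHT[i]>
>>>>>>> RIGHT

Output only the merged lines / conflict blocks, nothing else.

Answer: echo
bravo
delta
<<<<<<< LEFT
echo
=======
golf
>>>>>>> RIGHT

Derivation:
Final LEFT:  [echo, bravo, delta, echo]
Final RIGHT: [echo, bravo, delta, golf]
i=0: L=echo R=echo -> agree -> echo
i=1: L=bravo R=bravo -> agree -> bravo
i=2: L=delta R=delta -> agree -> delta
i=3: BASE=charlie L=echo R=golf all differ -> CONFLICT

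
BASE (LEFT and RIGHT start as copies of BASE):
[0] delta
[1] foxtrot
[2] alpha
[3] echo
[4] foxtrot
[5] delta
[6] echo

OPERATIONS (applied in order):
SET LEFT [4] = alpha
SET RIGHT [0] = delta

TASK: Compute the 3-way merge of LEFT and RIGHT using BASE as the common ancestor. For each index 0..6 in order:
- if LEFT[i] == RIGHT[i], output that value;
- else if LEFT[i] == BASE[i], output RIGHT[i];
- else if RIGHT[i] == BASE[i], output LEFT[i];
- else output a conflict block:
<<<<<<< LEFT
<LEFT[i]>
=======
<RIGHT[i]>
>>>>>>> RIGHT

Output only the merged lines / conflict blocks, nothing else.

Answer: delta
foxtrot
alpha
echo
alpha
delta
echo

Derivation:
Final LEFT:  [delta, foxtrot, alpha, echo, alpha, delta, echo]
Final RIGHT: [delta, foxtrot, alpha, echo, foxtrot, delta, echo]
i=0: L=delta R=delta -> agree -> delta
i=1: L=foxtrot R=foxtrot -> agree -> foxtrot
i=2: L=alpha R=alpha -> agree -> alpha
i=3: L=echo R=echo -> agree -> echo
i=4: L=alpha, R=foxtrot=BASE -> take LEFT -> alpha
i=5: L=delta R=delta -> agree -> delta
i=6: L=echo R=echo -> agree -> echo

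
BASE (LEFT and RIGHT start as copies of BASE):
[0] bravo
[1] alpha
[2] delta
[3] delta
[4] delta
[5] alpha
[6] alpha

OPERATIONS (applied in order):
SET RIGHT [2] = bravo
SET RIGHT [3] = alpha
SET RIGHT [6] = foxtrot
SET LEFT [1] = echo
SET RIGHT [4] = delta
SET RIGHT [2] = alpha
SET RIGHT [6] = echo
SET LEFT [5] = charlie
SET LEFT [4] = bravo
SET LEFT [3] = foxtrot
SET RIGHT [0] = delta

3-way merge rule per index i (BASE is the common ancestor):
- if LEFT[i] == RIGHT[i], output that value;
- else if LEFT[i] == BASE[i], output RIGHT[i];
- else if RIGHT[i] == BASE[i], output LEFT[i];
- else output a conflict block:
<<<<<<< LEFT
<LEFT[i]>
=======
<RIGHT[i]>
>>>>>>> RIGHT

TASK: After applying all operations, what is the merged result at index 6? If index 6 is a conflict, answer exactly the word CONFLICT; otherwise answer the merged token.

Final LEFT:  [bravo, echo, delta, foxtrot, bravo, charlie, alpha]
Final RIGHT: [delta, alpha, alpha, alpha, delta, alpha, echo]
i=0: L=bravo=BASE, R=delta -> take RIGHT -> delta
i=1: L=echo, R=alpha=BASE -> take LEFT -> echo
i=2: L=delta=BASE, R=alpha -> take RIGHT -> alpha
i=3: BASE=delta L=foxtrot R=alpha all differ -> CONFLICT
i=4: L=bravo, R=delta=BASE -> take LEFT -> bravo
i=5: L=charlie, R=alpha=BASE -> take LEFT -> charlie
i=6: L=alpha=BASE, R=echo -> take RIGHT -> echo
Index 6 -> echo

Answer: echo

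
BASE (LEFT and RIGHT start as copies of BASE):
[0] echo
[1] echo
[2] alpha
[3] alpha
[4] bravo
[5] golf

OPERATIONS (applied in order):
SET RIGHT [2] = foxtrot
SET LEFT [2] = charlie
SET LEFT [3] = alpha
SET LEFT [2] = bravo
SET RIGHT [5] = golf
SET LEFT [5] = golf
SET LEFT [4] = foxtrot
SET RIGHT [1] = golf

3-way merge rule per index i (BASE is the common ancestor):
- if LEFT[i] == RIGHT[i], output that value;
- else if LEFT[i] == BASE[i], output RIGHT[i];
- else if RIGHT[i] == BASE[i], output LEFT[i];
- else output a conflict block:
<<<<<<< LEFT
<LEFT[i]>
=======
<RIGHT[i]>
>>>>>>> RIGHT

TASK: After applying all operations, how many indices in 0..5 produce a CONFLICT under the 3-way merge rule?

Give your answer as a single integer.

Final LEFT:  [echo, echo, bravo, alpha, foxtrot, golf]
Final RIGHT: [echo, golf, foxtrot, alpha, bravo, golf]
i=0: L=echo R=echo -> agree -> echo
i=1: L=echo=BASE, R=golf -> take RIGHT -> golf
i=2: BASE=alpha L=bravo R=foxtrot all differ -> CONFLICT
i=3: L=alpha R=alpha -> agree -> alpha
i=4: L=foxtrot, R=bravo=BASE -> take LEFT -> foxtrot
i=5: L=golf R=golf -> agree -> golf
Conflict count: 1

Answer: 1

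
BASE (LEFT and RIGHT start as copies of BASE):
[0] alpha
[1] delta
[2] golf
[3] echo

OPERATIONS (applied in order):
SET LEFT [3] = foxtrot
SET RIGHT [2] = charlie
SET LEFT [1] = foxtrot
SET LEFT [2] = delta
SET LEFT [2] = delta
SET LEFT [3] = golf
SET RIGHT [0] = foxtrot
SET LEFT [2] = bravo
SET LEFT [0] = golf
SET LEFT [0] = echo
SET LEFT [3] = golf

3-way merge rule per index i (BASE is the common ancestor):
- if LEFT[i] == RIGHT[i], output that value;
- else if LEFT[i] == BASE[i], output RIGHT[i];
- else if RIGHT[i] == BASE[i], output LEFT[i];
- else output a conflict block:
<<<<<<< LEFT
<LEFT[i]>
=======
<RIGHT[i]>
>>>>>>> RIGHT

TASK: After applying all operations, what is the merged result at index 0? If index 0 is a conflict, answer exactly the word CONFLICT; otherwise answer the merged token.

Final LEFT:  [echo, foxtrot, bravo, golf]
Final RIGHT: [foxtrot, delta, charlie, echo]
i=0: BASE=alpha L=echo R=foxtrot all differ -> CONFLICT
i=1: L=foxtrot, R=delta=BASE -> take LEFT -> foxtrot
i=2: BASE=golf L=bravo R=charlie all differ -> CONFLICT
i=3: L=golf, R=echo=BASE -> take LEFT -> golf
Index 0 -> CONFLICT

Answer: CONFLICT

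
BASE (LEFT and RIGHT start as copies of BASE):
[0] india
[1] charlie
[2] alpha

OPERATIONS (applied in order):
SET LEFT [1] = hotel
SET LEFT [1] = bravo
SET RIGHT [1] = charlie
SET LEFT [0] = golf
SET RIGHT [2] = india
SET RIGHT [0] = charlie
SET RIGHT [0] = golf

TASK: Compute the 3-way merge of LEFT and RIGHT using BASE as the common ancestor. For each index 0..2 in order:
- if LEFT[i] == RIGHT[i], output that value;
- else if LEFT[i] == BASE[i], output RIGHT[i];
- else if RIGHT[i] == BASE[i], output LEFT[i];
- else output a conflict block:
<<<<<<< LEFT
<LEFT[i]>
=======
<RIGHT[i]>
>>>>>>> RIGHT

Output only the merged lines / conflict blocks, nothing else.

Final LEFT:  [golf, bravo, alpha]
Final RIGHT: [golf, charlie, india]
i=0: L=golf R=golf -> agree -> golf
i=1: L=bravo, R=charlie=BASE -> take LEFT -> bravo
i=2: L=alpha=BASE, R=india -> take RIGHT -> india

Answer: golf
bravo
india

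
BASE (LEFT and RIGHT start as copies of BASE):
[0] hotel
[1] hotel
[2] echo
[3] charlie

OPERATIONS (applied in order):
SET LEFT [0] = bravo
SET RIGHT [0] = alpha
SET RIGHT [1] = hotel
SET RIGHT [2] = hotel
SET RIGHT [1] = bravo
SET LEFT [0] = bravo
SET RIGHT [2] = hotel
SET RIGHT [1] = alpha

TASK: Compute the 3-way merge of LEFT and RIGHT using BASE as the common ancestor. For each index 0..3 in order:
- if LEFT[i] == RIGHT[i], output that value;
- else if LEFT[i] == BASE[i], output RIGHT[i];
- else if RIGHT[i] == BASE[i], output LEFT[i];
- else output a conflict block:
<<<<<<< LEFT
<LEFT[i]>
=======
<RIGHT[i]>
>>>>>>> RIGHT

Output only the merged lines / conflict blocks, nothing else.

Final LEFT:  [bravo, hotel, echo, charlie]
Final RIGHT: [alpha, alpha, hotel, charlie]
i=0: BASE=hotel L=bravo R=alpha all differ -> CONFLICT
i=1: L=hotel=BASE, R=alpha -> take RIGHT -> alpha
i=2: L=echo=BASE, R=hotel -> take RIGHT -> hotel
i=3: L=charlie R=charlie -> agree -> charlie

Answer: <<<<<<< LEFT
bravo
=======
alpha
>>>>>>> RIGHT
alpha
hotel
charlie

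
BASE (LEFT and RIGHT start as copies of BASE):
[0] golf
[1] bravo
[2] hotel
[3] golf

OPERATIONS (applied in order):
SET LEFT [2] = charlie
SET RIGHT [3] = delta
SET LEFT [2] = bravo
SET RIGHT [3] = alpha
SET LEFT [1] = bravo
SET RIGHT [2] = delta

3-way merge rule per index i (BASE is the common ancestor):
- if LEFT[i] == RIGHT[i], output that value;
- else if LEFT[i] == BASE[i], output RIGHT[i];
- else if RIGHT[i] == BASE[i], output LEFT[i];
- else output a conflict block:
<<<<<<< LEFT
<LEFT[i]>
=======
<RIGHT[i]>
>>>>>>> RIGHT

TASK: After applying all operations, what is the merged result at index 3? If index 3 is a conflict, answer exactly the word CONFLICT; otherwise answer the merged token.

Final LEFT:  [golf, bravo, bravo, golf]
Final RIGHT: [golf, bravo, delta, alpha]
i=0: L=golf R=golf -> agree -> golf
i=1: L=bravo R=bravo -> agree -> bravo
i=2: BASE=hotel L=bravo R=delta all differ -> CONFLICT
i=3: L=golf=BASE, R=alpha -> take RIGHT -> alpha
Index 3 -> alpha

Answer: alpha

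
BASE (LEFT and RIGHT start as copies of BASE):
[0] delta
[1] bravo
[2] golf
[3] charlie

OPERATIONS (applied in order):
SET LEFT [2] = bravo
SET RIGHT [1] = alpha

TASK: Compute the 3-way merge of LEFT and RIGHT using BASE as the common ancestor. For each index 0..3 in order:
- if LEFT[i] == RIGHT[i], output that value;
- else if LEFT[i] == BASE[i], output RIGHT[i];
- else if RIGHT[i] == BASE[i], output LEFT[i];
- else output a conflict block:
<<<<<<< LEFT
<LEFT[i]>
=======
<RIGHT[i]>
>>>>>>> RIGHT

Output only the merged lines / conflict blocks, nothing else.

Answer: delta
alpha
bravo
charlie

Derivation:
Final LEFT:  [delta, bravo, bravo, charlie]
Final RIGHT: [delta, alpha, golf, charlie]
i=0: L=delta R=delta -> agree -> delta
i=1: L=bravo=BASE, R=alpha -> take RIGHT -> alpha
i=2: L=bravo, R=golf=BASE -> take LEFT -> bravo
i=3: L=charlie R=charlie -> agree -> charlie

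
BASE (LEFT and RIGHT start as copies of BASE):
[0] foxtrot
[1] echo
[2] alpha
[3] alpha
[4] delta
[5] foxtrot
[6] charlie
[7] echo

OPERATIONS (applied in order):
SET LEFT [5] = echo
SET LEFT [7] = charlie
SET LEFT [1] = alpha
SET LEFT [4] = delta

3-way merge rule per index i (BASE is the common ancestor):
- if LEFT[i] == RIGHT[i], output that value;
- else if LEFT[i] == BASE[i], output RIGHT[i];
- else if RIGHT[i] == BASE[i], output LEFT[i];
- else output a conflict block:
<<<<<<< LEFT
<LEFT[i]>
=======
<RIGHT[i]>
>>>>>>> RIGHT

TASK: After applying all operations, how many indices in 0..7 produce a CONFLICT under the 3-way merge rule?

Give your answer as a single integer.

Answer: 0

Derivation:
Final LEFT:  [foxtrot, alpha, alpha, alpha, delta, echo, charlie, charlie]
Final RIGHT: [foxtrot, echo, alpha, alpha, delta, foxtrot, charlie, echo]
i=0: L=foxtrot R=foxtrot -> agree -> foxtrot
i=1: L=alpha, R=echo=BASE -> take LEFT -> alpha
i=2: L=alpha R=alpha -> agree -> alpha
i=3: L=alpha R=alpha -> agree -> alpha
i=4: L=delta R=delta -> agree -> delta
i=5: L=echo, R=foxtrot=BASE -> take LEFT -> echo
i=6: L=charlie R=charlie -> agree -> charlie
i=7: L=charlie, R=echo=BASE -> take LEFT -> charlie
Conflict count: 0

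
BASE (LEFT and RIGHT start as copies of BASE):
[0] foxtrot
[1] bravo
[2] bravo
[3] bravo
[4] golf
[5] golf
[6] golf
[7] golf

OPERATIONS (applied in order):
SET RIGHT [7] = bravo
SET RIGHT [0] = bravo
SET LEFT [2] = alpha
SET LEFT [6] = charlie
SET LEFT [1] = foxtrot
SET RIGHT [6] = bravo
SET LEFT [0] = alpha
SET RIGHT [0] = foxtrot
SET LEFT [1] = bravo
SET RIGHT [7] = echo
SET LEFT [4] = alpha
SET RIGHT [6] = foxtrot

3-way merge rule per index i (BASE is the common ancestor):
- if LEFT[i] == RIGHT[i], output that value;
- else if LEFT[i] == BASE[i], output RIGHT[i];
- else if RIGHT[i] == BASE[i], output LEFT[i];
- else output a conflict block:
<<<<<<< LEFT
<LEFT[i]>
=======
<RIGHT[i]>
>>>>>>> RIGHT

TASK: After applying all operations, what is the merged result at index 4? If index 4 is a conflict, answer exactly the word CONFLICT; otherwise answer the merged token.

Final LEFT:  [alpha, bravo, alpha, bravo, alpha, golf, charlie, golf]
Final RIGHT: [foxtrot, bravo, bravo, bravo, golf, golf, foxtrot, echo]
i=0: L=alpha, R=foxtrot=BASE -> take LEFT -> alpha
i=1: L=bravo R=bravo -> agree -> bravo
i=2: L=alpha, R=bravo=BASE -> take LEFT -> alpha
i=3: L=bravo R=bravo -> agree -> bravo
i=4: L=alpha, R=golf=BASE -> take LEFT -> alpha
i=5: L=golf R=golf -> agree -> golf
i=6: BASE=golf L=charlie R=foxtrot all differ -> CONFLICT
i=7: L=golf=BASE, R=echo -> take RIGHT -> echo
Index 4 -> alpha

Answer: alpha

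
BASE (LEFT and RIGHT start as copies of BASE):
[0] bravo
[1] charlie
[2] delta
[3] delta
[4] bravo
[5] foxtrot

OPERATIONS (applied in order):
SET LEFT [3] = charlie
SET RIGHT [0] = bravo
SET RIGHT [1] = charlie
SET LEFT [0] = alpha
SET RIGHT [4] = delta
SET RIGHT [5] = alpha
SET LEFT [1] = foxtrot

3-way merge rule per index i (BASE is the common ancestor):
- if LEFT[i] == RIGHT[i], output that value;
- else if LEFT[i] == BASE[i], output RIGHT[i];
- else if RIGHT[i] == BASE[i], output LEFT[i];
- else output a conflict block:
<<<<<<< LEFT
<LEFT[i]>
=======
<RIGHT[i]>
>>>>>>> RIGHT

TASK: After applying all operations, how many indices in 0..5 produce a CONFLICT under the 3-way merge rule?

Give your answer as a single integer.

Answer: 0

Derivation:
Final LEFT:  [alpha, foxtrot, delta, charlie, bravo, foxtrot]
Final RIGHT: [bravo, charlie, delta, delta, delta, alpha]
i=0: L=alpha, R=bravo=BASE -> take LEFT -> alpha
i=1: L=foxtrot, R=charlie=BASE -> take LEFT -> foxtrot
i=2: L=delta R=delta -> agree -> delta
i=3: L=charlie, R=delta=BASE -> take LEFT -> charlie
i=4: L=bravo=BASE, R=delta -> take RIGHT -> delta
i=5: L=foxtrot=BASE, R=alpha -> take RIGHT -> alpha
Conflict count: 0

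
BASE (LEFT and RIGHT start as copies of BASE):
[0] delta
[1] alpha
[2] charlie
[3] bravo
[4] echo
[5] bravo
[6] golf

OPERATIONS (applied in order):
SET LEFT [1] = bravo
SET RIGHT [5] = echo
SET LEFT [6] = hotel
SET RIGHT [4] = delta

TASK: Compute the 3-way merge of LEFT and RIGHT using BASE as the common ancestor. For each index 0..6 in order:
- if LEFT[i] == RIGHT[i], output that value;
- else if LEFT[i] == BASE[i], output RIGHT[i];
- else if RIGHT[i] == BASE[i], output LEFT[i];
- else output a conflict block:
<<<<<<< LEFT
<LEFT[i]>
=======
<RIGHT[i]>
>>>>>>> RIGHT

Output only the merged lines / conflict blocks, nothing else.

Final LEFT:  [delta, bravo, charlie, bravo, echo, bravo, hotel]
Final RIGHT: [delta, alpha, charlie, bravo, delta, echo, golf]
i=0: L=delta R=delta -> agree -> delta
i=1: L=bravo, R=alpha=BASE -> take LEFT -> bravo
i=2: L=charlie R=charlie -> agree -> charlie
i=3: L=bravo R=bravo -> agree -> bravo
i=4: L=echo=BASE, R=delta -> take RIGHT -> delta
i=5: L=bravo=BASE, R=echo -> take RIGHT -> echo
i=6: L=hotel, R=golf=BASE -> take LEFT -> hotel

Answer: delta
bravo
charlie
bravo
delta
echo
hotel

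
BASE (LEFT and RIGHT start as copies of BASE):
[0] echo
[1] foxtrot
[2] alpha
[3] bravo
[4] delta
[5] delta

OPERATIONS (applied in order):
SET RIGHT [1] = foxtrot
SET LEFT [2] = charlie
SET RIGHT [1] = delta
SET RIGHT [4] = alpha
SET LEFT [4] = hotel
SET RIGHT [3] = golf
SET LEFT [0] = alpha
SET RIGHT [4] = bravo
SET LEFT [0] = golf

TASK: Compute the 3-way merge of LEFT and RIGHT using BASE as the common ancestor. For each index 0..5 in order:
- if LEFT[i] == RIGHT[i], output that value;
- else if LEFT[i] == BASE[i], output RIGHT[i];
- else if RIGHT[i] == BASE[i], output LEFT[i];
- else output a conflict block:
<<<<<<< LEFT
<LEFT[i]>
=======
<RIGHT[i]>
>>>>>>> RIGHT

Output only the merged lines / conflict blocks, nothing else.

Final LEFT:  [golf, foxtrot, charlie, bravo, hotel, delta]
Final RIGHT: [echo, delta, alpha, golf, bravo, delta]
i=0: L=golf, R=echo=BASE -> take LEFT -> golf
i=1: L=foxtrot=BASE, R=delta -> take RIGHT -> delta
i=2: L=charlie, R=alpha=BASE -> take LEFT -> charlie
i=3: L=bravo=BASE, R=golf -> take RIGHT -> golf
i=4: BASE=delta L=hotel R=bravo all differ -> CONFLICT
i=5: L=delta R=delta -> agree -> delta

Answer: golf
delta
charlie
golf
<<<<<<< LEFT
hotel
=======
bravo
>>>>>>> RIGHT
delta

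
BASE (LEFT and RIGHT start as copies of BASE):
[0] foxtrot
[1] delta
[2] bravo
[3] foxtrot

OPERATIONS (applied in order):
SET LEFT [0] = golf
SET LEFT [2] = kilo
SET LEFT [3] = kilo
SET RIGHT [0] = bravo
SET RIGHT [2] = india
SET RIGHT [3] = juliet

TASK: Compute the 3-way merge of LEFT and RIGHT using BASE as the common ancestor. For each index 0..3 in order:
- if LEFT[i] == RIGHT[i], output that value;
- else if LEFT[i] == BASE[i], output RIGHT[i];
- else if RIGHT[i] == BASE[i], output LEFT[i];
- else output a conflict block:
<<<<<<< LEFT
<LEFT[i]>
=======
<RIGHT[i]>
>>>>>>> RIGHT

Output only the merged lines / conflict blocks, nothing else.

Final LEFT:  [golf, delta, kilo, kilo]
Final RIGHT: [bravo, delta, india, juliet]
i=0: BASE=foxtrot L=golf R=bravo all differ -> CONFLICT
i=1: L=delta R=delta -> agree -> delta
i=2: BASE=bravo L=kilo R=india all differ -> CONFLICT
i=3: BASE=foxtrot L=kilo R=juliet all differ -> CONFLICT

Answer: <<<<<<< LEFT
golf
=======
bravo
>>>>>>> RIGHT
delta
<<<<<<< LEFT
kilo
=======
india
>>>>>>> RIGHT
<<<<<<< LEFT
kilo
=======
juliet
>>>>>>> RIGHT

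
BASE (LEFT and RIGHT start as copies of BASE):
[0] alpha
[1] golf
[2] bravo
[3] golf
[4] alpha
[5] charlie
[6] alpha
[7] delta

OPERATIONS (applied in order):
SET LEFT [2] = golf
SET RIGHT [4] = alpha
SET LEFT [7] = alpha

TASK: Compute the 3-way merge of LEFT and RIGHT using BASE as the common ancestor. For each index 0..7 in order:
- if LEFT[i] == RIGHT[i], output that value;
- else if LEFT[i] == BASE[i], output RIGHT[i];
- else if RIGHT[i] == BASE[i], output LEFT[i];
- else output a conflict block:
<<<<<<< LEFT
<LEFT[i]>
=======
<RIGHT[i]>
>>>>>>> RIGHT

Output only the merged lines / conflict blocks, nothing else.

Answer: alpha
golf
golf
golf
alpha
charlie
alpha
alpha

Derivation:
Final LEFT:  [alpha, golf, golf, golf, alpha, charlie, alpha, alpha]
Final RIGHT: [alpha, golf, bravo, golf, alpha, charlie, alpha, delta]
i=0: L=alpha R=alpha -> agree -> alpha
i=1: L=golf R=golf -> agree -> golf
i=2: L=golf, R=bravo=BASE -> take LEFT -> golf
i=3: L=golf R=golf -> agree -> golf
i=4: L=alpha R=alpha -> agree -> alpha
i=5: L=charlie R=charlie -> agree -> charlie
i=6: L=alpha R=alpha -> agree -> alpha
i=7: L=alpha, R=delta=BASE -> take LEFT -> alpha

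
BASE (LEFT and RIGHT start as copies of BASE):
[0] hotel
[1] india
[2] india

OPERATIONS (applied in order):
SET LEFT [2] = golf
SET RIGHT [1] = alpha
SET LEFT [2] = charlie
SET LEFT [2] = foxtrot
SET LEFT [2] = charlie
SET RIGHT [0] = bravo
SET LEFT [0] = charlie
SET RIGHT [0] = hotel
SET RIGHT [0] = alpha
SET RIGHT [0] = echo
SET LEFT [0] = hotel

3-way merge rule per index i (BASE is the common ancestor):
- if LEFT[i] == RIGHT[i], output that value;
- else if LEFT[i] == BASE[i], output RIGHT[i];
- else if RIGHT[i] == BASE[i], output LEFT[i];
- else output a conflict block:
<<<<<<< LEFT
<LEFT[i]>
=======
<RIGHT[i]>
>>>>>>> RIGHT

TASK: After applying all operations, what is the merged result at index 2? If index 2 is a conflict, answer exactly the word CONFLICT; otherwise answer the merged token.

Final LEFT:  [hotel, india, charlie]
Final RIGHT: [echo, alpha, india]
i=0: L=hotel=BASE, R=echo -> take RIGHT -> echo
i=1: L=india=BASE, R=alpha -> take RIGHT -> alpha
i=2: L=charlie, R=india=BASE -> take LEFT -> charlie
Index 2 -> charlie

Answer: charlie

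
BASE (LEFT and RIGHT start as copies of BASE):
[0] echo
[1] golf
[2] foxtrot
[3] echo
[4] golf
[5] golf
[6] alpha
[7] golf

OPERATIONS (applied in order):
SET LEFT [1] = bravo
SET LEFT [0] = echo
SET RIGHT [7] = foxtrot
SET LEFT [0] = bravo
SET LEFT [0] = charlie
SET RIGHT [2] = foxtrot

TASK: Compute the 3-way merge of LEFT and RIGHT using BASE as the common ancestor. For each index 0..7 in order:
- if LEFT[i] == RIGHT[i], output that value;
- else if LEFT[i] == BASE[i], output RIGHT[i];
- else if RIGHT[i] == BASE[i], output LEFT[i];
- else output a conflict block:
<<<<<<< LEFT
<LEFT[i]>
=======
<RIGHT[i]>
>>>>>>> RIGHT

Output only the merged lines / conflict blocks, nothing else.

Answer: charlie
bravo
foxtrot
echo
golf
golf
alpha
foxtrot

Derivation:
Final LEFT:  [charlie, bravo, foxtrot, echo, golf, golf, alpha, golf]
Final RIGHT: [echo, golf, foxtrot, echo, golf, golf, alpha, foxtrot]
i=0: L=charlie, R=echo=BASE -> take LEFT -> charlie
i=1: L=bravo, R=golf=BASE -> take LEFT -> bravo
i=2: L=foxtrot R=foxtrot -> agree -> foxtrot
i=3: L=echo R=echo -> agree -> echo
i=4: L=golf R=golf -> agree -> golf
i=5: L=golf R=golf -> agree -> golf
i=6: L=alpha R=alpha -> agree -> alpha
i=7: L=golf=BASE, R=foxtrot -> take RIGHT -> foxtrot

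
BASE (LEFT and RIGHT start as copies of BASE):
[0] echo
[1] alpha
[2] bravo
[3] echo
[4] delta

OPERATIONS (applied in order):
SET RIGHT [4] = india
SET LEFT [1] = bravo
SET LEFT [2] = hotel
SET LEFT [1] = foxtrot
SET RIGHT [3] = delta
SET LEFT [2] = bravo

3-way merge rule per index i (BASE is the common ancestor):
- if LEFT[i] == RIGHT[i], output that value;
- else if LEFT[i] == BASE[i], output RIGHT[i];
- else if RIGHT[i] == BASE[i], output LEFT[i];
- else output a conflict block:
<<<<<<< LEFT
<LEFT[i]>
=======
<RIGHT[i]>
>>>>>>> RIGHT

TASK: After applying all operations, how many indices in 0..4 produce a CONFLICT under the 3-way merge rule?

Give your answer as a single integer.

Final LEFT:  [echo, foxtrot, bravo, echo, delta]
Final RIGHT: [echo, alpha, bravo, delta, india]
i=0: L=echo R=echo -> agree -> echo
i=1: L=foxtrot, R=alpha=BASE -> take LEFT -> foxtrot
i=2: L=bravo R=bravo -> agree -> bravo
i=3: L=echo=BASE, R=delta -> take RIGHT -> delta
i=4: L=delta=BASE, R=india -> take RIGHT -> india
Conflict count: 0

Answer: 0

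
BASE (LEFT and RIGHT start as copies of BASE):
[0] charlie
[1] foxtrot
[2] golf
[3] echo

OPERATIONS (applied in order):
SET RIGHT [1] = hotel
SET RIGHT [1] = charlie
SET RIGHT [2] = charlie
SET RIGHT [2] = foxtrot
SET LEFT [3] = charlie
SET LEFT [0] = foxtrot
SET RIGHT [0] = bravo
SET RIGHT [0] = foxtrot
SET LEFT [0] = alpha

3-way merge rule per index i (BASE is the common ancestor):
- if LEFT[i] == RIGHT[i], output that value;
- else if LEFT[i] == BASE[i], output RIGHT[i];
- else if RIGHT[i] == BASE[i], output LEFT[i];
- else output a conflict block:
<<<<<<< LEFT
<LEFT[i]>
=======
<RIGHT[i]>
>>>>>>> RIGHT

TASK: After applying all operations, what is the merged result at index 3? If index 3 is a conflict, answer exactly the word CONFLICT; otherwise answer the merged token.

Final LEFT:  [alpha, foxtrot, golf, charlie]
Final RIGHT: [foxtrot, charlie, foxtrot, echo]
i=0: BASE=charlie L=alpha R=foxtrot all differ -> CONFLICT
i=1: L=foxtrot=BASE, R=charlie -> take RIGHT -> charlie
i=2: L=golf=BASE, R=foxtrot -> take RIGHT -> foxtrot
i=3: L=charlie, R=echo=BASE -> take LEFT -> charlie
Index 3 -> charlie

Answer: charlie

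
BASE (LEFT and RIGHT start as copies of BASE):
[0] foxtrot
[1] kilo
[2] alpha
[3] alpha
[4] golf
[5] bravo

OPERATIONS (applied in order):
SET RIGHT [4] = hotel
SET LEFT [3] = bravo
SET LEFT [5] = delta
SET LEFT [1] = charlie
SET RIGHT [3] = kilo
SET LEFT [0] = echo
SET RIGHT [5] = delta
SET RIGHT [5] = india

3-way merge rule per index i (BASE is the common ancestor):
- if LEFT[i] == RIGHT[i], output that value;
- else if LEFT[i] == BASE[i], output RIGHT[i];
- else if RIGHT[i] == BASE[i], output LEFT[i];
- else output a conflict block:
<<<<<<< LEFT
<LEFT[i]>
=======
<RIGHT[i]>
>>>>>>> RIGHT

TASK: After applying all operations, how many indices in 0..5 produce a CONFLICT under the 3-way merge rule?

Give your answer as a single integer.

Final LEFT:  [echo, charlie, alpha, bravo, golf, delta]
Final RIGHT: [foxtrot, kilo, alpha, kilo, hotel, india]
i=0: L=echo, R=foxtrot=BASE -> take LEFT -> echo
i=1: L=charlie, R=kilo=BASE -> take LEFT -> charlie
i=2: L=alpha R=alpha -> agree -> alpha
i=3: BASE=alpha L=bravo R=kilo all differ -> CONFLICT
i=4: L=golf=BASE, R=hotel -> take RIGHT -> hotel
i=5: BASE=bravo L=delta R=india all differ -> CONFLICT
Conflict count: 2

Answer: 2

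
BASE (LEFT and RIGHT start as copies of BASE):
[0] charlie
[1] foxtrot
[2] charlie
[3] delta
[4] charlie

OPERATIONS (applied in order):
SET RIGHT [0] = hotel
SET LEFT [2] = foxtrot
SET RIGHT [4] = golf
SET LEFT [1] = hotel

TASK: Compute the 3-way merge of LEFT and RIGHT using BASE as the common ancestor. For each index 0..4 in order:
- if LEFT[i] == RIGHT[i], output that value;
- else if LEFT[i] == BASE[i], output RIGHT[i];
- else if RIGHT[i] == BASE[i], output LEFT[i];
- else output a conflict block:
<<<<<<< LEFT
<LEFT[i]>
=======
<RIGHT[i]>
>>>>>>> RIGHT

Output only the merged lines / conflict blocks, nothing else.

Final LEFT:  [charlie, hotel, foxtrot, delta, charlie]
Final RIGHT: [hotel, foxtrot, charlie, delta, golf]
i=0: L=charlie=BASE, R=hotel -> take RIGHT -> hotel
i=1: L=hotel, R=foxtrot=BASE -> take LEFT -> hotel
i=2: L=foxtrot, R=charlie=BASE -> take LEFT -> foxtrot
i=3: L=delta R=delta -> agree -> delta
i=4: L=charlie=BASE, R=golf -> take RIGHT -> golf

Answer: hotel
hotel
foxtrot
delta
golf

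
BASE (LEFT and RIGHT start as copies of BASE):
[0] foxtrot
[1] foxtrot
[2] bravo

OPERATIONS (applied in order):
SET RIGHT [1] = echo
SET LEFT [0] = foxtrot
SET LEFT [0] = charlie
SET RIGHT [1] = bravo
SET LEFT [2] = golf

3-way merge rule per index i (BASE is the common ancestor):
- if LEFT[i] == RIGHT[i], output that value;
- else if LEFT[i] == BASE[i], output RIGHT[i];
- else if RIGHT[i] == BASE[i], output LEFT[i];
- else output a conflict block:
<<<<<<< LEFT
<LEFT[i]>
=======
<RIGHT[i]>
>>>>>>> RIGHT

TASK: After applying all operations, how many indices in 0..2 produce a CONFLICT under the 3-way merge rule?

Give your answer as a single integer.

Answer: 0

Derivation:
Final LEFT:  [charlie, foxtrot, golf]
Final RIGHT: [foxtrot, bravo, bravo]
i=0: L=charlie, R=foxtrot=BASE -> take LEFT -> charlie
i=1: L=foxtrot=BASE, R=bravo -> take RIGHT -> bravo
i=2: L=golf, R=bravo=BASE -> take LEFT -> golf
Conflict count: 0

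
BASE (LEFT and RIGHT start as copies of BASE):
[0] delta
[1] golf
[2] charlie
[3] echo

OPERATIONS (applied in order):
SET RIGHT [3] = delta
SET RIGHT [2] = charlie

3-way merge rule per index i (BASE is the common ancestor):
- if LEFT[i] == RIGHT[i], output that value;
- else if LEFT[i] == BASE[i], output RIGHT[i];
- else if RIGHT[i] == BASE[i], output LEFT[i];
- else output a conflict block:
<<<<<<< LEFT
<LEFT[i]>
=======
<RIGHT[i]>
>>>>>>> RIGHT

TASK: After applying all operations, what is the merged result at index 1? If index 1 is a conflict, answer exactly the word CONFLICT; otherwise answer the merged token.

Answer: golf

Derivation:
Final LEFT:  [delta, golf, charlie, echo]
Final RIGHT: [delta, golf, charlie, delta]
i=0: L=delta R=delta -> agree -> delta
i=1: L=golf R=golf -> agree -> golf
i=2: L=charlie R=charlie -> agree -> charlie
i=3: L=echo=BASE, R=delta -> take RIGHT -> delta
Index 1 -> golf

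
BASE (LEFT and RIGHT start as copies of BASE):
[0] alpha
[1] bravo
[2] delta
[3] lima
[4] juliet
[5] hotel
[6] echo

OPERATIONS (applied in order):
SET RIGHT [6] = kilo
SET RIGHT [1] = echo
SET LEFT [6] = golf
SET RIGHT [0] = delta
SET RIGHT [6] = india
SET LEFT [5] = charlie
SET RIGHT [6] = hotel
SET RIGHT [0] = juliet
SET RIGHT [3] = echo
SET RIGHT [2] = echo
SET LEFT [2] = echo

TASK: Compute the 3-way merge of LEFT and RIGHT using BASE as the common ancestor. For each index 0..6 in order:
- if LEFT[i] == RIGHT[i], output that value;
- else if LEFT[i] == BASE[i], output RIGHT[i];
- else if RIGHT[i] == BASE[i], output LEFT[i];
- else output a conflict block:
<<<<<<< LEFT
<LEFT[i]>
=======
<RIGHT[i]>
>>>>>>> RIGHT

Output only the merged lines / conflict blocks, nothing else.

Answer: juliet
echo
echo
echo
juliet
charlie
<<<<<<< LEFT
golf
=======
hotel
>>>>>>> RIGHT

Derivation:
Final LEFT:  [alpha, bravo, echo, lima, juliet, charlie, golf]
Final RIGHT: [juliet, echo, echo, echo, juliet, hotel, hotel]
i=0: L=alpha=BASE, R=juliet -> take RIGHT -> juliet
i=1: L=bravo=BASE, R=echo -> take RIGHT -> echo
i=2: L=echo R=echo -> agree -> echo
i=3: L=lima=BASE, R=echo -> take RIGHT -> echo
i=4: L=juliet R=juliet -> agree -> juliet
i=5: L=charlie, R=hotel=BASE -> take LEFT -> charlie
i=6: BASE=echo L=golf R=hotel all differ -> CONFLICT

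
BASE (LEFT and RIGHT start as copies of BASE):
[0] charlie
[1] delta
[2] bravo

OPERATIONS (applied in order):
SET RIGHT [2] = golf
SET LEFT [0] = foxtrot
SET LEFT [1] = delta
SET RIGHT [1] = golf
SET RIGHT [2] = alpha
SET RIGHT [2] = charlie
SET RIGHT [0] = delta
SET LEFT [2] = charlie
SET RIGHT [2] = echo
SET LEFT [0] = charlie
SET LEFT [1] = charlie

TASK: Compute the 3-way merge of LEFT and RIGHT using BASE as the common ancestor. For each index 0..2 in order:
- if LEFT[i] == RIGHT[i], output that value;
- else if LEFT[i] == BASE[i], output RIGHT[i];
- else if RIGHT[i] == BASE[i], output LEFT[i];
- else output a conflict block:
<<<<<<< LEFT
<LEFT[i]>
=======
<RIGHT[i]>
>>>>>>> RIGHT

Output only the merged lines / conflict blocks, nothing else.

Answer: delta
<<<<<<< LEFT
charlie
=======
golf
>>>>>>> RIGHT
<<<<<<< LEFT
charlie
=======
echo
>>>>>>> RIGHT

Derivation:
Final LEFT:  [charlie, charlie, charlie]
Final RIGHT: [delta, golf, echo]
i=0: L=charlie=BASE, R=delta -> take RIGHT -> delta
i=1: BASE=delta L=charlie R=golf all differ -> CONFLICT
i=2: BASE=bravo L=charlie R=echo all differ -> CONFLICT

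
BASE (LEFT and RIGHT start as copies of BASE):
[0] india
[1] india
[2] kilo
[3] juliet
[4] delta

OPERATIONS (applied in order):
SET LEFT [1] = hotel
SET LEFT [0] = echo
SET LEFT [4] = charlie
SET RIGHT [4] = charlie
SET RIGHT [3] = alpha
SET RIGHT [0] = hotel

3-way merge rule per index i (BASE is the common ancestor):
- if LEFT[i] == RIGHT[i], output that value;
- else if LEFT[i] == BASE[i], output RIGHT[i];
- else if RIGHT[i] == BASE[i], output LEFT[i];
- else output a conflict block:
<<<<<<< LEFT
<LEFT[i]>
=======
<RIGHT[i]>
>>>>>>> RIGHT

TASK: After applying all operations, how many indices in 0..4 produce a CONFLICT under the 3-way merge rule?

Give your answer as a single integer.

Final LEFT:  [echo, hotel, kilo, juliet, charlie]
Final RIGHT: [hotel, india, kilo, alpha, charlie]
i=0: BASE=india L=echo R=hotel all differ -> CONFLICT
i=1: L=hotel, R=india=BASE -> take LEFT -> hotel
i=2: L=kilo R=kilo -> agree -> kilo
i=3: L=juliet=BASE, R=alpha -> take RIGHT -> alpha
i=4: L=charlie R=charlie -> agree -> charlie
Conflict count: 1

Answer: 1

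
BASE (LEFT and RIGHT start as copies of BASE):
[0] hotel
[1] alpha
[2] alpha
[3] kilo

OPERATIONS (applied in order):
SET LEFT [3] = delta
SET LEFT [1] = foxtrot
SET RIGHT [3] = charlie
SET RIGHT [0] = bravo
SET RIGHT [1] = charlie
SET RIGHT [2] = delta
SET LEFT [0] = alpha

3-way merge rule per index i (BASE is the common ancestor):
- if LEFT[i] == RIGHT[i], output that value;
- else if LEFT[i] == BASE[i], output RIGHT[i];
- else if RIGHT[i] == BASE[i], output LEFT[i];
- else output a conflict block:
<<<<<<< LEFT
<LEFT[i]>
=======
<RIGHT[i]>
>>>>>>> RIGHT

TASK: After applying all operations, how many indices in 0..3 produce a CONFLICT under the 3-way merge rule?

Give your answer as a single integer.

Final LEFT:  [alpha, foxtrot, alpha, delta]
Final RIGHT: [bravo, charlie, delta, charlie]
i=0: BASE=hotel L=alpha R=bravo all differ -> CONFLICT
i=1: BASE=alpha L=foxtrot R=charlie all differ -> CONFLICT
i=2: L=alpha=BASE, R=delta -> take RIGHT -> delta
i=3: BASE=kilo L=delta R=charlie all differ -> CONFLICT
Conflict count: 3

Answer: 3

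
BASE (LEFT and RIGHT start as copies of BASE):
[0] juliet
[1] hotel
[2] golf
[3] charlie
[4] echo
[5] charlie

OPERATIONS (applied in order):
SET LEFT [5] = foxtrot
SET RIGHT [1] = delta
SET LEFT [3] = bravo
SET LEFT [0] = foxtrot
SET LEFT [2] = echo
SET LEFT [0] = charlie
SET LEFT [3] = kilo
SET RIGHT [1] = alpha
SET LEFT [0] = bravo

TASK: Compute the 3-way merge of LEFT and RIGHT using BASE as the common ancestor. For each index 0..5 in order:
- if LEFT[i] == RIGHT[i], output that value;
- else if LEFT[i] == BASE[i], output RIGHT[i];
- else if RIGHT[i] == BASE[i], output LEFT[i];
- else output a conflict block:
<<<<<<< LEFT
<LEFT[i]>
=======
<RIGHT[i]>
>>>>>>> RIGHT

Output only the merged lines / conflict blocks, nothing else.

Final LEFT:  [bravo, hotel, echo, kilo, echo, foxtrot]
Final RIGHT: [juliet, alpha, golf, charlie, echo, charlie]
i=0: L=bravo, R=juliet=BASE -> take LEFT -> bravo
i=1: L=hotel=BASE, R=alpha -> take RIGHT -> alpha
i=2: L=echo, R=golf=BASE -> take LEFT -> echo
i=3: L=kilo, R=charlie=BASE -> take LEFT -> kilo
i=4: L=echo R=echo -> agree -> echo
i=5: L=foxtrot, R=charlie=BASE -> take LEFT -> foxtrot

Answer: bravo
alpha
echo
kilo
echo
foxtrot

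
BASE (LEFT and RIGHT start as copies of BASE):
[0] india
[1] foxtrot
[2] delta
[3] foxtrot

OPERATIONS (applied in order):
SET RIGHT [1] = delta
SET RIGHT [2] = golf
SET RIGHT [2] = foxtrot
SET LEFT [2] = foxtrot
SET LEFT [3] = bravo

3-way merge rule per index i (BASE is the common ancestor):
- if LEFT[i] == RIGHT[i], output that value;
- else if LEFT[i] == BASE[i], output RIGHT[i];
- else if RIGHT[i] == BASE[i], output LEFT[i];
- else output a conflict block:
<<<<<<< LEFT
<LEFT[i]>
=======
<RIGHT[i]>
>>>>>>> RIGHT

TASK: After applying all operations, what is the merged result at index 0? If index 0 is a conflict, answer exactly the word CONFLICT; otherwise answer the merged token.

Final LEFT:  [india, foxtrot, foxtrot, bravo]
Final RIGHT: [india, delta, foxtrot, foxtrot]
i=0: L=india R=india -> agree -> india
i=1: L=foxtrot=BASE, R=delta -> take RIGHT -> delta
i=2: L=foxtrot R=foxtrot -> agree -> foxtrot
i=3: L=bravo, R=foxtrot=BASE -> take LEFT -> bravo
Index 0 -> india

Answer: india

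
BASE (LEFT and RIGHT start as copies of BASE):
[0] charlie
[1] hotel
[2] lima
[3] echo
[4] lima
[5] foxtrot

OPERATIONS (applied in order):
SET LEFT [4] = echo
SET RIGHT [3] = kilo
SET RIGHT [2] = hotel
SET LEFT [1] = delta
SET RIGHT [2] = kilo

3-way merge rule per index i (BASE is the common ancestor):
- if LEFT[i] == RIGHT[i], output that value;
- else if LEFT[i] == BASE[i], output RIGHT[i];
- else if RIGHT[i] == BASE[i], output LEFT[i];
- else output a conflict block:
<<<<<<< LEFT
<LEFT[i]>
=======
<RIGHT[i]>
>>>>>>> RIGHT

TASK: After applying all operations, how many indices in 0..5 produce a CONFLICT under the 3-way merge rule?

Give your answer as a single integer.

Final LEFT:  [charlie, delta, lima, echo, echo, foxtrot]
Final RIGHT: [charlie, hotel, kilo, kilo, lima, foxtrot]
i=0: L=charlie R=charlie -> agree -> charlie
i=1: L=delta, R=hotel=BASE -> take LEFT -> delta
i=2: L=lima=BASE, R=kilo -> take RIGHT -> kilo
i=3: L=echo=BASE, R=kilo -> take RIGHT -> kilo
i=4: L=echo, R=lima=BASE -> take LEFT -> echo
i=5: L=foxtrot R=foxtrot -> agree -> foxtrot
Conflict count: 0

Answer: 0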